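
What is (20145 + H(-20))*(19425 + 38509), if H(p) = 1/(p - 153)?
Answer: 201904856456/173 ≈ 1.1671e+9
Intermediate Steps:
H(p) = 1/(-153 + p)
(20145 + H(-20))*(19425 + 38509) = (20145 + 1/(-153 - 20))*(19425 + 38509) = (20145 + 1/(-173))*57934 = (20145 - 1/173)*57934 = (3485084/173)*57934 = 201904856456/173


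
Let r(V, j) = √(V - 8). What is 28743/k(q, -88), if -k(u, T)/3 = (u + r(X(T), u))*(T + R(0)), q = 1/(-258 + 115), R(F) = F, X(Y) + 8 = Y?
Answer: -124553/17013576 - 17811079*I*√26/8506788 ≈ -0.0073208 - 10.676*I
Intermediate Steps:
X(Y) = -8 + Y
r(V, j) = √(-8 + V)
q = -1/143 (q = 1/(-143) = -1/143 ≈ -0.0069930)
k(u, T) = -3*T*(u + √(-16 + T)) (k(u, T) = -3*(u + √(-8 + (-8 + T)))*(T + 0) = -3*(u + √(-16 + T))*T = -3*T*(u + √(-16 + T)))
28743/k(q, -88) = 28743/((3*(-88)*(-1*(-1/143) - √(-16 - 88)))) = 28743/((3*(-88)*(1/143 - √(-104)))) = 28743/((3*(-88)*(1/143 - 2*I*√26))) = 28743/(-24/13 + 528*I*√26)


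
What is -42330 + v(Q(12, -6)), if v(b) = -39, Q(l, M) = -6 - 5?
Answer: -42369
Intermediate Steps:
Q(l, M) = -11
-42330 + v(Q(12, -6)) = -42330 - 39 = -42369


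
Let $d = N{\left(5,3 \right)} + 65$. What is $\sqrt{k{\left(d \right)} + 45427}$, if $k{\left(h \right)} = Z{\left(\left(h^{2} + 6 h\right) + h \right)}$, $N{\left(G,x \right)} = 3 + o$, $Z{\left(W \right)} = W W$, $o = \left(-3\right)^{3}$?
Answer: $\sqrt{3918451} \approx 1979.5$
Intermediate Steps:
$o = -27$
$Z{\left(W \right)} = W^{2}$
$N{\left(G,x \right)} = -24$ ($N{\left(G,x \right)} = 3 - 27 = -24$)
$d = 41$ ($d = -24 + 65 = 41$)
$k{\left(h \right)} = \left(h^{2} + 7 h\right)^{2}$ ($k{\left(h \right)} = \left(\left(h^{2} + 6 h\right) + h\right)^{2} = \left(h^{2} + 7 h\right)^{2}$)
$\sqrt{k{\left(d \right)} + 45427} = \sqrt{41^{2} \left(7 + 41\right)^{2} + 45427} = \sqrt{1681 \cdot 48^{2} + 45427} = \sqrt{1681 \cdot 2304 + 45427} = \sqrt{3873024 + 45427} = \sqrt{3918451}$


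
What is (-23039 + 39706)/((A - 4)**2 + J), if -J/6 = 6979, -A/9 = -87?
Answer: 16667/564967 ≈ 0.029501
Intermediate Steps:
A = 783 (A = -9*(-87) = 783)
J = -41874 (J = -6*6979 = -41874)
(-23039 + 39706)/((A - 4)**2 + J) = (-23039 + 39706)/((783 - 4)**2 - 41874) = 16667/(779**2 - 41874) = 16667/(606841 - 41874) = 16667/564967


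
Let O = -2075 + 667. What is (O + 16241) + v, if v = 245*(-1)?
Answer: 14588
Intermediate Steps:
v = -245
O = -1408
(O + 16241) + v = (-1408 + 16241) - 245 = 14833 - 245 = 14588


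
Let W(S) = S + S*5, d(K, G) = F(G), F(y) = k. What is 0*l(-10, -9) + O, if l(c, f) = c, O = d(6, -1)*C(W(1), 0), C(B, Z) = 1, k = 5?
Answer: 5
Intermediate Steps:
F(y) = 5
d(K, G) = 5
W(S) = 6*S (W(S) = S + 5*S = 6*S)
O = 5 (O = 5*1 = 5)
0*l(-10, -9) + O = 0*(-10) + 5 = 0 + 5 = 5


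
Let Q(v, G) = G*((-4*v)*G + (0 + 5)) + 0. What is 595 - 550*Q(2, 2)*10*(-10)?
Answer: -1209405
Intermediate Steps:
Q(v, G) = G*(5 - 4*G*v) (Q(v, G) = G*(-4*G*v + 5) + 0 = G*(5 - 4*G*v) + 0 = G*(5 - 4*G*v))
595 - 550*Q(2, 2)*10*(-10) = 595 - 550*(2*(5 - 4*2*2))*10*(-10) = 595 - 550*(2*(5 - 16))*10*(-10) = 595 - 550*(2*(-11))*10*(-10) = 595 - 550*(-22*10)*(-10) = 595 - (-121000)*(-10) = 595 - 550*2200 = 595 - 1210000 = -1209405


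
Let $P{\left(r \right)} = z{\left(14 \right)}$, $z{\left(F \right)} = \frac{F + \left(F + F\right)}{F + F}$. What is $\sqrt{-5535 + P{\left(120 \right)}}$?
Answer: $\frac{i \sqrt{22134}}{2} \approx 74.387 i$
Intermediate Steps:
$z{\left(F \right)} = \frac{3}{2}$ ($z{\left(F \right)} = \frac{F + 2 F}{2 F} = 3 F \frac{1}{2 F} = \frac{3}{2}$)
$P{\left(r \right)} = \frac{3}{2}$
$\sqrt{-5535 + P{\left(120 \right)}} = \sqrt{-5535 + \frac{3}{2}} = \sqrt{- \frac{11067}{2}} = \frac{i \sqrt{22134}}{2}$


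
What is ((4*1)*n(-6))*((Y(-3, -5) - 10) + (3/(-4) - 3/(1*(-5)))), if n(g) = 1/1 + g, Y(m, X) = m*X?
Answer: -97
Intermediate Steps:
Y(m, X) = X*m
n(g) = 1 + g
((4*1)*n(-6))*((Y(-3, -5) - 10) + (3/(-4) - 3/(1*(-5)))) = ((4*1)*(1 - 6))*((-5*(-3) - 10) + (3/(-4) - 3/(1*(-5)))) = (4*(-5))*((15 - 10) + (3*(-¼) - 3/(-5))) = -20*(5 + (-¾ - 3*(-⅕))) = -20*(5 + (-¾ + ⅗)) = -20*(5 - 3/20) = -20*97/20 = -97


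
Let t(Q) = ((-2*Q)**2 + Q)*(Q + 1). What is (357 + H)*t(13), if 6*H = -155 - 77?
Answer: 9211930/3 ≈ 3.0706e+6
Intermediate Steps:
H = -116/3 (H = (-155 - 77)/6 = (1/6)*(-232) = -116/3 ≈ -38.667)
t(Q) = (1 + Q)*(Q + 4*Q**2) (t(Q) = (4*Q**2 + Q)*(1 + Q) = (Q + 4*Q**2)*(1 + Q) = (1 + Q)*(Q + 4*Q**2))
(357 + H)*t(13) = (357 - 116/3)*(13*(1 + 4*13**2 + 5*13)) = 955*(13*(1 + 4*169 + 65))/3 = 955*(13*(1 + 676 + 65))/3 = 955*(13*742)/3 = (955/3)*9646 = 9211930/3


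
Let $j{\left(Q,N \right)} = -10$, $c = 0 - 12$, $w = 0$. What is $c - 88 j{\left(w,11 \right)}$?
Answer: $868$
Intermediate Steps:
$c = -12$ ($c = 0 - 12 = -12$)
$c - 88 j{\left(w,11 \right)} = -12 - -880 = -12 + 880 = 868$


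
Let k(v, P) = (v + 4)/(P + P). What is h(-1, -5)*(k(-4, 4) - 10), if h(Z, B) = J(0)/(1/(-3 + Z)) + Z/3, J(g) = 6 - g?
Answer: 730/3 ≈ 243.33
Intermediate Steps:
h(Z, B) = -18 + 19*Z/3 (h(Z, B) = (6 - 1*0)/(1/(-3 + Z)) + Z/3 = (6 + 0)*(-3 + Z) + Z*(⅓) = 6*(-3 + Z) + Z/3 = (-18 + 6*Z) + Z/3 = -18 + 19*Z/3)
k(v, P) = (4 + v)/(2*P) (k(v, P) = (4 + v)/((2*P)) = (4 + v)*(1/(2*P)) = (4 + v)/(2*P))
h(-1, -5)*(k(-4, 4) - 10) = (-18 + (19/3)*(-1))*((½)*(4 - 4)/4 - 10) = (-18 - 19/3)*((½)*(¼)*0 - 10) = -73*(0 - 10)/3 = -73/3*(-10) = 730/3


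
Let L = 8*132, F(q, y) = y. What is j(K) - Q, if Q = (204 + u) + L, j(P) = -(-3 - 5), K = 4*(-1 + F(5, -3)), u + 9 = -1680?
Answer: 437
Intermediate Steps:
u = -1689 (u = -9 - 1680 = -1689)
L = 1056
K = -16 (K = 4*(-1 - 3) = 4*(-4) = -16)
j(P) = 8 (j(P) = -1*(-8) = 8)
Q = -429 (Q = (204 - 1689) + 1056 = -1485 + 1056 = -429)
j(K) - Q = 8 - 1*(-429) = 8 + 429 = 437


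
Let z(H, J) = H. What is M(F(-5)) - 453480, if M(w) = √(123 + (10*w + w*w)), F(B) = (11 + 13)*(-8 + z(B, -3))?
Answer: -453480 + 3*√10483 ≈ -4.5317e+5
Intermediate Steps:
F(B) = -192 + 24*B (F(B) = (11 + 13)*(-8 + B) = 24*(-8 + B) = -192 + 24*B)
M(w) = √(123 + w² + 10*w) (M(w) = √(123 + (10*w + w²)) = √(123 + (w² + 10*w)) = √(123 + w² + 10*w))
M(F(-5)) - 453480 = √(123 + (-192 + 24*(-5))² + 10*(-192 + 24*(-5))) - 453480 = √(123 + (-192 - 120)² + 10*(-192 - 120)) - 453480 = √(123 + (-312)² + 10*(-312)) - 453480 = √(123 + 97344 - 3120) - 453480 = √94347 - 453480 = 3*√10483 - 453480 = -453480 + 3*√10483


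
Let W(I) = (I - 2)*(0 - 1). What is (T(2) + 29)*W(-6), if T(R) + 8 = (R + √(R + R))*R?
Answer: 232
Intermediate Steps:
T(R) = -8 + R*(R + √2*√R) (T(R) = -8 + (R + √(R + R))*R = -8 + (R + √(2*R))*R = -8 + (R + √2*√R)*R = -8 + R*(R + √2*√R))
W(I) = 2 - I (W(I) = (-2 + I)*(-1) = 2 - I)
(T(2) + 29)*W(-6) = ((-8 + 2² + √2*2^(3/2)) + 29)*(2 - 1*(-6)) = ((-8 + 4 + √2*(2*√2)) + 29)*(2 + 6) = ((-8 + 4 + 4) + 29)*8 = (0 + 29)*8 = 29*8 = 232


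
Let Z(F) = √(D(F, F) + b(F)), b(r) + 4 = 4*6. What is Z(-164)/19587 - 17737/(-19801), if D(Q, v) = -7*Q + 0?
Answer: 17737/19801 + 4*√73/19587 ≈ 0.89751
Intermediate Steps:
b(r) = 20 (b(r) = -4 + 4*6 = -4 + 24 = 20)
D(Q, v) = -7*Q
Z(F) = √(20 - 7*F) (Z(F) = √(-7*F + 20) = √(20 - 7*F))
Z(-164)/19587 - 17737/(-19801) = √(20 - 7*(-164))/19587 - 17737/(-19801) = √(20 + 1148)*(1/19587) - 17737*(-1/19801) = √1168*(1/19587) + 17737/19801 = (4*√73)*(1/19587) + 17737/19801 = 4*√73/19587 + 17737/19801 = 17737/19801 + 4*√73/19587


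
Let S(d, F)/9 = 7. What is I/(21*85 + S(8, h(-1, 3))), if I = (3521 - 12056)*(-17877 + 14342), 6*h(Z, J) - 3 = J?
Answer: 1436725/88 ≈ 16326.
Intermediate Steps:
h(Z, J) = 1/2 + J/6
S(d, F) = 63 (S(d, F) = 9*7 = 63)
I = 30171225 (I = -8535*(-3535) = 30171225)
I/(21*85 + S(8, h(-1, 3))) = 30171225/(21*85 + 63) = 30171225/(1785 + 63) = 30171225/1848 = 30171225*(1/1848) = 1436725/88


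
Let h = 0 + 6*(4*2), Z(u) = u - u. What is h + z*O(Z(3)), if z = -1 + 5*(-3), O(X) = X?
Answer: 48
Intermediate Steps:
Z(u) = 0
h = 48 (h = 0 + 6*8 = 0 + 48 = 48)
z = -16 (z = -1 - 15 = -16)
h + z*O(Z(3)) = 48 - 16*0 = 48 + 0 = 48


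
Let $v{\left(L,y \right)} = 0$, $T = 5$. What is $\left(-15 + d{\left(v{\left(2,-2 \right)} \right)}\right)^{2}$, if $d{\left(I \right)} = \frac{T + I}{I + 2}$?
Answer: $\frac{625}{4} \approx 156.25$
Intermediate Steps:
$d{\left(I \right)} = \frac{5 + I}{2 + I}$ ($d{\left(I \right)} = \frac{5 + I}{I + 2} = \frac{5 + I}{2 + I}$)
$\left(-15 + d{\left(v{\left(2,-2 \right)} \right)}\right)^{2} = \left(-15 + \frac{5 + 0}{2 + 0}\right)^{2} = \left(-15 + \frac{1}{2} \cdot 5\right)^{2} = \left(-15 + \frac{5}{2}\right)^{2} = \left(- \frac{25}{2}\right)^{2} = \frac{625}{4}$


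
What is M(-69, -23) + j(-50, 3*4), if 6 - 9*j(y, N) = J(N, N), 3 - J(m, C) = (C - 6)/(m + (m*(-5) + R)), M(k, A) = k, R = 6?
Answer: -4327/63 ≈ -68.682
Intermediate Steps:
J(m, C) = 3 - (-6 + C)/(6 - 4*m) (J(m, C) = 3 - (C - 6)/(m + (m*(-5) + 6)) = 3 - (-6 + C)/(m + (-5*m + 6)) = 3 - (-6 + C)/(m + (6 - 5*m)) = 3 - (-6 + C)/(6 - 4*m))
j(y, N) = ⅔ - (-24 + 13*N)/(18*(-3 + 2*N)) (j(y, N) = ⅔ - (-24 + N + 12*N)/(18*(-3 + 2*N)) = ⅔ - (-24 + 13*N)/(18*(-3 + 2*N)))
M(-69, -23) + j(-50, 3*4) = -69 + (-12 + 11*(3*4))/(18*(-3 + 2*(3*4))) = -69 + (-12 + 11*12)/(18*(-3 + 2*12)) = -69 + (-12 + 132)/(18*(-3 + 24)) = -69 + (1/18)*120/21 = -69 + (1/18)*(1/21)*120 = -69 + 20/63 = -4327/63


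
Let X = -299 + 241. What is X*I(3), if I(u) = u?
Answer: -174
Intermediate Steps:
X = -58
X*I(3) = -58*3 = -174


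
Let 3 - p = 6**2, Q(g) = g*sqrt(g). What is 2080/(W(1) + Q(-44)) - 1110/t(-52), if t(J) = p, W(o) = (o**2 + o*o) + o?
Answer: 31590050/937123 + 183040*I*sqrt(11)/85193 ≈ 33.71 + 7.1259*I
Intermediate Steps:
W(o) = o + 2*o**2 (W(o) = (o**2 + o**2) + o = 2*o**2 + o = o + 2*o**2)
Q(g) = g**(3/2)
p = -33 (p = 3 - 1*6**2 = 3 - 1*36 = 3 - 36 = -33)
t(J) = -33
2080/(W(1) + Q(-44)) - 1110/t(-52) = 2080/(1*(1 + 2*1) + (-44)**(3/2)) - 1110/(-33) = 2080/(1*(1 + 2) - 88*I*sqrt(11)) - 1110*(-1/33) = 2080/(1*3 - 88*I*sqrt(11)) + 370/11 = 2080/(3 - 88*I*sqrt(11)) + 370/11 = 370/11 + 2080/(3 - 88*I*sqrt(11))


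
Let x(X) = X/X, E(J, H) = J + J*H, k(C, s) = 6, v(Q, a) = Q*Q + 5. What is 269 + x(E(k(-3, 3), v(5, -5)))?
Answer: 270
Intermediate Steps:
v(Q, a) = 5 + Q² (v(Q, a) = Q² + 5 = 5 + Q²)
E(J, H) = J + H*J
x(X) = 1
269 + x(E(k(-3, 3), v(5, -5))) = 269 + 1 = 270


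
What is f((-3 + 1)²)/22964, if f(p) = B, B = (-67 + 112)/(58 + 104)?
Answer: 5/413352 ≈ 1.2096e-5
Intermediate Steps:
B = 5/18 (B = 45/162 = 45*(1/162) = 5/18 ≈ 0.27778)
f(p) = 5/18
f((-3 + 1)²)/22964 = (5/18)/22964 = (5/18)*(1/22964) = 5/413352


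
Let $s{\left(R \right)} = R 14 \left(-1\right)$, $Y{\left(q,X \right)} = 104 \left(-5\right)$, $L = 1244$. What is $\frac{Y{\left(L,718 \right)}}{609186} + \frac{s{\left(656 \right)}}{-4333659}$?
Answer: $\frac{13582364}{10731725169} \approx 0.0012656$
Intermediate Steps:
$Y{\left(q,X \right)} = -520$
$s{\left(R \right)} = - 14 R$ ($s{\left(R \right)} = 14 R \left(-1\right) = - 14 R$)
$\frac{Y{\left(L,718 \right)}}{609186} + \frac{s{\left(656 \right)}}{-4333659} = - \frac{520}{609186} + \frac{\left(-14\right) 656}{-4333659} = \left(-520\right) \frac{1}{609186} - - \frac{224}{105699} = - \frac{260}{304593} + \frac{224}{105699} = \frac{13582364}{10731725169}$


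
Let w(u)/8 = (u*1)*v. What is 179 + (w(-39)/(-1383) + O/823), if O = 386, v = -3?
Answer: 67834307/379403 ≈ 178.79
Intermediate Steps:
w(u) = -24*u (w(u) = 8*((u*1)*(-3)) = 8*(u*(-3)) = 8*(-3*u) = -24*u)
179 + (w(-39)/(-1383) + O/823) = 179 + (-24*(-39)/(-1383) + 386/823) = 179 + (936*(-1/1383) + 386*(1/823)) = 179 + (-312/461 + 386/823) = 179 - 78830/379403 = 67834307/379403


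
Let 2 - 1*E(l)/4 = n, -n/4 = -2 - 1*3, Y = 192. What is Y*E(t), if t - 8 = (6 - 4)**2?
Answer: -13824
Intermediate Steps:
t = 12 (t = 8 + (6 - 4)**2 = 8 + 2**2 = 8 + 4 = 12)
n = 20 (n = -4*(-2 - 1*3) = -4*(-2 - 3) = -4*(-5) = 20)
E(l) = -72 (E(l) = 8 - 4*20 = 8 - 80 = -72)
Y*E(t) = 192*(-72) = -13824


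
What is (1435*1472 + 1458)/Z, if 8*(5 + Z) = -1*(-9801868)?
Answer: 4227556/2450457 ≈ 1.7252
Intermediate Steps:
Z = 2450457/2 (Z = -5 + (-1*(-9801868))/8 = -5 + (1/8)*9801868 = -5 + 2450467/2 = 2450457/2 ≈ 1.2252e+6)
(1435*1472 + 1458)/Z = (1435*1472 + 1458)/(2450457/2) = (2112320 + 1458)*(2/2450457) = 2113778*(2/2450457) = 4227556/2450457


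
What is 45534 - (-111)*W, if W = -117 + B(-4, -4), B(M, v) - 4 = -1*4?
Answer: 32547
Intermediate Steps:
B(M, v) = 0 (B(M, v) = 4 - 1*4 = 4 - 4 = 0)
W = -117 (W = -117 + 0 = -117)
45534 - (-111)*W = 45534 - (-111)*(-117) = 45534 - 1*12987 = 45534 - 12987 = 32547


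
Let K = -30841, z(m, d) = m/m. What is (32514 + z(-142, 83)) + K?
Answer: 1674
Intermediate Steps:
z(m, d) = 1
(32514 + z(-142, 83)) + K = (32514 + 1) - 30841 = 32515 - 30841 = 1674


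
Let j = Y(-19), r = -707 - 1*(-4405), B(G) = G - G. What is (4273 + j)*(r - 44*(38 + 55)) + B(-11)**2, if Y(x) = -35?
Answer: -1669772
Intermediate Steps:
B(G) = 0
r = 3698 (r = -707 + 4405 = 3698)
j = -35
(4273 + j)*(r - 44*(38 + 55)) + B(-11)**2 = (4273 - 35)*(3698 - 44*(38 + 55)) + 0**2 = 4238*(3698 - 44*93) + 0 = 4238*(3698 - 4092) + 0 = 4238*(-394) + 0 = -1669772 + 0 = -1669772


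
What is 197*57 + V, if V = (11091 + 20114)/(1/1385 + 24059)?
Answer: 374212767889/33321716 ≈ 11230.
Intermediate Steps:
V = 43218925/33321716 (V = 31205/(1/1385 + 24059) = 31205/(33321716/1385) = 31205*(1385/33321716) = 43218925/33321716 ≈ 1.2970)
197*57 + V = 197*57 + 43218925/33321716 = 11229 + 43218925/33321716 = 374212767889/33321716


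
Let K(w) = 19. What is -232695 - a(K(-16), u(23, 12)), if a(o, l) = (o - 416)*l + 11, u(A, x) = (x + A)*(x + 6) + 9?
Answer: 20977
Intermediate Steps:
u(A, x) = 9 + (6 + x)*(A + x) (u(A, x) = (A + x)*(6 + x) + 9 = (6 + x)*(A + x) + 9 = 9 + (6 + x)*(A + x))
a(o, l) = 11 + l*(-416 + o) (a(o, l) = (-416 + o)*l + 11 = l*(-416 + o) + 11 = 11 + l*(-416 + o))
-232695 - a(K(-16), u(23, 12)) = -232695 - (11 - 416*(9 + 12² + 6*23 + 6*12 + 23*12) + (9 + 12² + 6*23 + 6*12 + 23*12)*19) = -232695 - (11 - 416*(9 + 144 + 138 + 72 + 276) + (9 + 144 + 138 + 72 + 276)*19) = -232695 - (11 - 416*639 + 639*19) = -232695 - (11 - 265824 + 12141) = -232695 - 1*(-253672) = -232695 + 253672 = 20977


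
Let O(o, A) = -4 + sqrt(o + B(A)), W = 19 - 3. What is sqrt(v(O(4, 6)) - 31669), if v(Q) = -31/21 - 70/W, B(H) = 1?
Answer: 5*I*sqrt(8939910)/84 ≈ 177.97*I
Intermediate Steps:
W = 16
O(o, A) = -4 + sqrt(1 + o) (O(o, A) = -4 + sqrt(o + 1) = -4 + sqrt(1 + o))
v(Q) = -983/168 (v(Q) = -31/21 - 70/16 = -31*1/21 - 70*1/16 = -31/21 - 35/8 = -983/168)
sqrt(v(O(4, 6)) - 31669) = sqrt(-983/168 - 31669) = sqrt(-5321375/168) = 5*I*sqrt(8939910)/84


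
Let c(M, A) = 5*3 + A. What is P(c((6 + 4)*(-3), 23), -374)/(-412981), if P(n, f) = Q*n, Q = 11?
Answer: -418/412981 ≈ -0.0010122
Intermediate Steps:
c(M, A) = 15 + A
P(n, f) = 11*n
P(c((6 + 4)*(-3), 23), -374)/(-412981) = (11*(15 + 23))/(-412981) = (11*38)*(-1/412981) = 418*(-1/412981) = -418/412981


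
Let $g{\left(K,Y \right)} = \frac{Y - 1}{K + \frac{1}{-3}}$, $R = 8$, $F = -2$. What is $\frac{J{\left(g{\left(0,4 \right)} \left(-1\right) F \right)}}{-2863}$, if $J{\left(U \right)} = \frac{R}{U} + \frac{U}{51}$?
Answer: $\frac{122}{438039} \approx 0.00027851$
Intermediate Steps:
$g{\left(K,Y \right)} = \frac{-1 + Y}{- \frac{1}{3} + K}$ ($g{\left(K,Y \right)} = \frac{-1 + Y}{K - \frac{1}{3}} = \frac{-1 + Y}{- \frac{1}{3} + K}$)
$J{\left(U \right)} = \frac{8}{U} + \frac{U}{51}$
$\frac{J{\left(g{\left(0,4 \right)} \left(-1\right) F \right)}}{-2863} = \frac{\frac{8}{\frac{3 \left(-1 + 4\right)}{-1 + 3 \cdot 0} \left(-1\right) \left(-2\right)} + \frac{\frac{3 \left(-1 + 4\right)}{-1 + 3 \cdot 0} \left(-1\right) \left(-2\right)}{51}}{-2863} = \left(\frac{8}{3 \frac{1}{-1 + 0} \cdot 3 \left(-1\right) \left(-2\right)} + \frac{3 \frac{1}{-1 + 0} \cdot 3 \left(-1\right) \left(-2\right)}{51}\right) \left(- \frac{1}{2863}\right) = \left(\frac{8}{3 \frac{1}{-1} \cdot 3 \left(-1\right) \left(-2\right)} + \frac{3 \frac{1}{-1} \cdot 3 \left(-1\right) \left(-2\right)}{51}\right) \left(- \frac{1}{2863}\right) = \left(\frac{8}{3 \left(-1\right) 3 \left(-1\right) \left(-2\right)} + \frac{3 \left(-1\right) 3 \left(-1\right) \left(-2\right)}{51}\right) \left(- \frac{1}{2863}\right) = \left(\frac{8}{\left(-9\right) \left(-1\right) \left(-2\right)} + \frac{\left(-9\right) \left(-1\right) \left(-2\right)}{51}\right) \left(- \frac{1}{2863}\right) = \left(\frac{8}{9 \left(-2\right)} + \frac{9 \left(-2\right)}{51}\right) \left(- \frac{1}{2863}\right) = \left(\frac{8}{-18} + \frac{1}{51} \left(-18\right)\right) \left(- \frac{1}{2863}\right) = \left(8 \left(- \frac{1}{18}\right) - \frac{6}{17}\right) \left(- \frac{1}{2863}\right) = \left(- \frac{4}{9} - \frac{6}{17}\right) \left(- \frac{1}{2863}\right) = \left(- \frac{122}{153}\right) \left(- \frac{1}{2863}\right) = \frac{122}{438039}$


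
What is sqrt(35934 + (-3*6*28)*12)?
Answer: sqrt(29886) ≈ 172.88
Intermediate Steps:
sqrt(35934 + (-3*6*28)*12) = sqrt(35934 - 18*28*12) = sqrt(35934 - 504*12) = sqrt(35934 - 6048) = sqrt(29886)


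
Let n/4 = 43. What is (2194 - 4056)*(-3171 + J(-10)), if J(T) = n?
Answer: 5584138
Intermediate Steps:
n = 172 (n = 4*43 = 172)
J(T) = 172
(2194 - 4056)*(-3171 + J(-10)) = (2194 - 4056)*(-3171 + 172) = -1862*(-2999) = 5584138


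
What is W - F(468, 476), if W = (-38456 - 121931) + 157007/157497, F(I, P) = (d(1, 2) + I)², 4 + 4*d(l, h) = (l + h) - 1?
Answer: -238729072153/629988 ≈ -3.7894e+5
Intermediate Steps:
d(l, h) = -5/4 + h/4 + l/4 (d(l, h) = -1 + ((l + h) - 1)/4 = -1 + ((h + l) - 1)/4 = -1 + (-1 + h + l)/4 = -1 + (-¼ + h/4 + l/4) = -5/4 + h/4 + l/4)
F(I, P) = (-½ + I)² (F(I, P) = ((-5/4 + (¼)*2 + (¼)*1) + I)² = ((-5/4 + ½ + ¼) + I)² = (-½ + I)²)
W = -25260314332/157497 (W = -160387 + 157007*(1/157497) = -160387 + 157007/157497 = -25260314332/157497 ≈ -1.6039e+5)
W - F(468, 476) = -25260314332/157497 - (-1 + 2*468)²/4 = -25260314332/157497 - (-1 + 936)²/4 = -25260314332/157497 - 935²/4 = -25260314332/157497 - 874225/4 = -238729072153/629988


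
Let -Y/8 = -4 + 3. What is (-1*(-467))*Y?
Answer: 3736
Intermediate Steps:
Y = 8 (Y = -8*(-4 + 3) = -8*(-1) = 8)
(-1*(-467))*Y = -1*(-467)*8 = 467*8 = 3736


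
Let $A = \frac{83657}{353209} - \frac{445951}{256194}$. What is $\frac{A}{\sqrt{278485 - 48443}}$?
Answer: $- \frac{8004793253 \sqrt{230042}}{1224500393334996} \approx -0.0031354$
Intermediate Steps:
$A = - \frac{8004793253}{5322942738}$ ($A = 83657 \cdot \frac{1}{353209} - \frac{445951}{256194} = \frac{4921}{20777} - \frac{445951}{256194} = - \frac{8004793253}{5322942738} \approx -1.5038$)
$\frac{A}{\sqrt{278485 - 48443}} = - \frac{8004793253}{5322942738 \sqrt{278485 - 48443}} = - \frac{8004793253}{5322942738 \sqrt{230042}} = - \frac{8004793253 \frac{\sqrt{230042}}{230042}}{5322942738} = - \frac{8004793253 \sqrt{230042}}{1224500393334996}$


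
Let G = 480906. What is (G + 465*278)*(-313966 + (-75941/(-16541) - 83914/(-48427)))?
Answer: -21922005452059463808/114433001 ≈ -1.9157e+11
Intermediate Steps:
(G + 465*278)*(-313966 + (-75941/(-16541) - 83914/(-48427))) = (480906 + 465*278)*(-313966 + (-75941/(-16541) - 83914/(-48427))) = (480906 + 129270)*(-313966 + (-75941*(-1/16541) - 83914*(-1/48427))) = 610176*(-313966 + (75941/16541 + 83914/48427)) = 610176*(-313966 + 5065616281/801031007) = 610176*(-251491435527481/801031007) = -21922005452059463808/114433001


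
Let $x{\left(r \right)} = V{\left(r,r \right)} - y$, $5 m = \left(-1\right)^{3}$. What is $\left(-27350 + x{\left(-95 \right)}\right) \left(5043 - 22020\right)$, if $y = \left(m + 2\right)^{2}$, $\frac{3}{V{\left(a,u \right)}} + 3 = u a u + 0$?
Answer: $\frac{9953643200211561}{21434450} \approx 4.6438 \cdot 10^{8}$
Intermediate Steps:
$V{\left(a,u \right)} = \frac{3}{-3 + a u^{2}}$ ($V{\left(a,u \right)} = \frac{3}{-3 + \left(u a u + 0\right)} = \frac{3}{-3 + \left(a u u + 0\right)} = \frac{3}{-3 + \left(a u^{2} + 0\right)} = \frac{3}{-3 + a u^{2}}$)
$m = - \frac{1}{5}$ ($m = \frac{\left(-1\right)^{3}}{5} = \frac{1}{5} \left(-1\right) = - \frac{1}{5} \approx -0.2$)
$y = \frac{81}{25}$ ($y = \left(- \frac{1}{5} + 2\right)^{2} = \left(\frac{9}{5}\right)^{2} = \frac{81}{25} \approx 3.24$)
$x{\left(r \right)} = - \frac{81}{25} + \frac{3}{-3 + r^{3}}$ ($x{\left(r \right)} = \frac{3}{-3 + r r^{2}} - \frac{81}{25} = \frac{3}{-3 + r^{3}} - \frac{81}{25} = - \frac{81}{25} + \frac{3}{-3 + r^{3}}$)
$\left(-27350 + x{\left(-95 \right)}\right) \left(5043 - 22020\right) = \left(-27350 + \frac{3 \left(106 - 27 \left(-95\right)^{3}\right)}{25 \left(-3 + \left(-95\right)^{3}\right)}\right) \left(5043 - 22020\right) = \left(-27350 + \frac{3 \left(106 - -23149125\right)}{25 \left(-3 - 857375\right)}\right) \left(-16977\right) = \left(-27350 + \frac{3 \left(106 + 23149125\right)}{25 \left(-857378\right)}\right) \left(-16977\right) = \left(-27350 + \frac{3}{25} \left(- \frac{1}{857378}\right) 23149231\right) \left(-16977\right) = \left(-27350 - \frac{69447693}{21434450}\right) \left(-16977\right) = \left(- \frac{586301655193}{21434450}\right) \left(-16977\right) = \frac{9953643200211561}{21434450}$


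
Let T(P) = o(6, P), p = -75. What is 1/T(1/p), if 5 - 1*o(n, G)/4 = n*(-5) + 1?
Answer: 1/136 ≈ 0.0073529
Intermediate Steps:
o(n, G) = 16 + 20*n (o(n, G) = 20 - 4*(n*(-5) + 1) = 20 - 4*(-5*n + 1) = 20 - 4*(1 - 5*n) = 20 + (-4 + 20*n) = 16 + 20*n)
T(P) = 136 (T(P) = 16 + 20*6 = 16 + 120 = 136)
1/T(1/p) = 1/136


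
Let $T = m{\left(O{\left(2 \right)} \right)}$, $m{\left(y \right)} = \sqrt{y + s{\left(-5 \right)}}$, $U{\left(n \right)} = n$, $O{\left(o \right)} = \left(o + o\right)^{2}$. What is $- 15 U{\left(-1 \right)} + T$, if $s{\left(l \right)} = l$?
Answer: $15 + \sqrt{11} \approx 18.317$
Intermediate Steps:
$O{\left(o \right)} = 4 o^{2}$ ($O{\left(o \right)} = \left(2 o\right)^{2} = 4 o^{2}$)
$m{\left(y \right)} = \sqrt{-5 + y}$ ($m{\left(y \right)} = \sqrt{y - 5} = \sqrt{-5 + y}$)
$T = \sqrt{11}$ ($T = \sqrt{-5 + 4 \cdot 2^{2}} = \sqrt{-5 + 4 \cdot 4} = \sqrt{-5 + 16} = \sqrt{11} \approx 3.3166$)
$- 15 U{\left(-1 \right)} + T = \left(-15\right) \left(-1\right) + \sqrt{11} = 15 + \sqrt{11}$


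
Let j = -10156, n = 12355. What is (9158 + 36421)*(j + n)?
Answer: 100228221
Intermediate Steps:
(9158 + 36421)*(j + n) = (9158 + 36421)*(-10156 + 12355) = 45579*2199 = 100228221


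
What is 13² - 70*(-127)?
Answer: 9059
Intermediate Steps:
13² - 70*(-127) = 169 + 8890 = 9059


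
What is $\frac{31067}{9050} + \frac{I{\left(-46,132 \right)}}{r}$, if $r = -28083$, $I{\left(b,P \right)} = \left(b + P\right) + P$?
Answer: $\frac{870481661}{254151150} \approx 3.4251$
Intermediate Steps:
$I{\left(b,P \right)} = b + 2 P$ ($I{\left(b,P \right)} = \left(P + b\right) + P = b + 2 P$)
$\frac{31067}{9050} + \frac{I{\left(-46,132 \right)}}{r} = \frac{31067}{9050} + \frac{-46 + 2 \cdot 132}{-28083} = 31067 \cdot \frac{1}{9050} + \left(-46 + 264\right) \left(- \frac{1}{28083}\right) = \frac{31067}{9050} + 218 \left(- \frac{1}{28083}\right) = \frac{31067}{9050} - \frac{218}{28083} = \frac{870481661}{254151150}$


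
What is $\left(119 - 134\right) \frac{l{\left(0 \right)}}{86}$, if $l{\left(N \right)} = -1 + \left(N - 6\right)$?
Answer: $\frac{105}{86} \approx 1.2209$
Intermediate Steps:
$l{\left(N \right)} = -7 + N$ ($l{\left(N \right)} = -1 + \left(-6 + N\right) = -7 + N$)
$\left(119 - 134\right) \frac{l{\left(0 \right)}}{86} = \left(119 - 134\right) \frac{-7 + 0}{86} = - 15 \left(\left(-7\right) \frac{1}{86}\right) = \left(-15\right) \left(- \frac{7}{86}\right) = \frac{105}{86}$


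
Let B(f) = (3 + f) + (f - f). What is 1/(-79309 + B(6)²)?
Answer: -1/79228 ≈ -1.2622e-5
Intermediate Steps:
B(f) = 3 + f (B(f) = (3 + f) + 0 = 3 + f)
1/(-79309 + B(6)²) = 1/(-79309 + (3 + 6)²) = 1/(-79309 + 9²) = 1/(-79309 + 81) = 1/(-79228) = -1/79228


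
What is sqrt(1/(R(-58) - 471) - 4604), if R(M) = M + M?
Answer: I*sqrt(1586396263)/587 ≈ 67.853*I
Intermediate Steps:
R(M) = 2*M
sqrt(1/(R(-58) - 471) - 4604) = sqrt(1/(2*(-58) - 471) - 4604) = sqrt(1/(-116 - 471) - 4604) = sqrt(1/(-587) - 4604) = sqrt(-1/587 - 4604) = sqrt(-2702549/587) = I*sqrt(1586396263)/587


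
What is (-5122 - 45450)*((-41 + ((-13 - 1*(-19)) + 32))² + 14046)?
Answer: -710789460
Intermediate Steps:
(-5122 - 45450)*((-41 + ((-13 - 1*(-19)) + 32))² + 14046) = -50572*((-41 + ((-13 + 19) + 32))² + 14046) = -50572*((-41 + (6 + 32))² + 14046) = -50572*((-41 + 38)² + 14046) = -50572*((-3)² + 14046) = -50572*(9 + 14046) = -50572*14055 = -710789460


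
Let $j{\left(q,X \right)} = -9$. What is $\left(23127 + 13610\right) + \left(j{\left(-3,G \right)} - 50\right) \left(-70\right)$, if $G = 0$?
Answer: $40867$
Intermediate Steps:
$\left(23127 + 13610\right) + \left(j{\left(-3,G \right)} - 50\right) \left(-70\right) = \left(23127 + 13610\right) + \left(-9 - 50\right) \left(-70\right) = 36737 - -4130 = 36737 + 4130 = 40867$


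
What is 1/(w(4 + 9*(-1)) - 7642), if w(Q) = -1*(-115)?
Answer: -1/7527 ≈ -0.00013286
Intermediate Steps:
w(Q) = 115
1/(w(4 + 9*(-1)) - 7642) = 1/(115 - 7642) = 1/(-7527) = -1/7527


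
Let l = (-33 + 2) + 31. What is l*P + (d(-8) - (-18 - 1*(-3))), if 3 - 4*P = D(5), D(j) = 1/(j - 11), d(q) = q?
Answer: 7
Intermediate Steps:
D(j) = 1/(-11 + j)
P = 19/24 (P = 3/4 - 1/(4*(-11 + 5)) = 3/4 - 1/4/(-6) = 3/4 - 1/4*(-1/6) = 3/4 + 1/24 = 19/24 ≈ 0.79167)
l = 0 (l = -31 + 31 = 0)
l*P + (d(-8) - (-18 - 1*(-3))) = 0*(19/24) + (-8 - (-18 - 1*(-3))) = 0 + (-8 - (-18 + 3)) = 0 + (-8 - 1*(-15)) = 0 + (-8 + 15) = 0 + 7 = 7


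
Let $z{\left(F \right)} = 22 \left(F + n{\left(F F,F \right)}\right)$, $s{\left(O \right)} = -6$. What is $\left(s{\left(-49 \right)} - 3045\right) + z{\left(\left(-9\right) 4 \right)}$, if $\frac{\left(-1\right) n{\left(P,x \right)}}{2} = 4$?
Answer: $-4019$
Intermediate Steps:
$n{\left(P,x \right)} = -8$ ($n{\left(P,x \right)} = \left(-2\right) 4 = -8$)
$z{\left(F \right)} = -176 + 22 F$ ($z{\left(F \right)} = 22 \left(F - 8\right) = 22 \left(-8 + F\right) = -176 + 22 F$)
$\left(s{\left(-49 \right)} - 3045\right) + z{\left(\left(-9\right) 4 \right)} = \left(-6 - 3045\right) + \left(-176 + 22 \left(\left(-9\right) 4\right)\right) = -3051 + \left(-176 + 22 \left(-36\right)\right) = -3051 - 968 = -4019$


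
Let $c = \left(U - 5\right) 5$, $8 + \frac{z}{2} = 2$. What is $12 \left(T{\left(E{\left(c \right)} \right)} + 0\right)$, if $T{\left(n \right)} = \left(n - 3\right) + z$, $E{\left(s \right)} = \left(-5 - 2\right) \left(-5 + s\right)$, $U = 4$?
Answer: $660$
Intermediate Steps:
$z = -12$ ($z = -16 + 2 \cdot 2 = -16 + 4 = -12$)
$c = -5$ ($c = \left(4 - 5\right) 5 = \left(-1\right) 5 = -5$)
$E{\left(s \right)} = 35 - 7 s$ ($E{\left(s \right)} = - 7 \left(-5 + s\right) = 35 - 7 s$)
$T{\left(n \right)} = -15 + n$ ($T{\left(n \right)} = \left(n - 3\right) - 12 = \left(-3 + n\right) - 12 = -15 + n$)
$12 \left(T{\left(E{\left(c \right)} \right)} + 0\right) = 12 \left(\left(-15 + \left(35 - -35\right)\right) + 0\right) = 12 \left(\left(-15 + \left(35 + 35\right)\right) + 0\right) = 12 \left(\left(-15 + 70\right) + 0\right) = 12 \left(55 + 0\right) = 12 \cdot 55 = 660$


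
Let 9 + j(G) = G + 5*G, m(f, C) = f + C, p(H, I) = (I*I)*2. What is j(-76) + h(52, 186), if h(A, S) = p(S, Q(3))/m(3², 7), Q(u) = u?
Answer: -3711/8 ≈ -463.88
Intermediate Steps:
p(H, I) = 2*I² (p(H, I) = I²*2 = 2*I²)
m(f, C) = C + f
j(G) = -9 + 6*G (j(G) = -9 + (G + 5*G) = -9 + 6*G)
h(A, S) = 9/8 (h(A, S) = (2*3²)/(7 + 3²) = (2*9)/(7 + 9) = 18/16 = 18*(1/16) = 9/8)
j(-76) + h(52, 186) = (-9 + 6*(-76)) + 9/8 = (-9 - 456) + 9/8 = -465 + 9/8 = -3711/8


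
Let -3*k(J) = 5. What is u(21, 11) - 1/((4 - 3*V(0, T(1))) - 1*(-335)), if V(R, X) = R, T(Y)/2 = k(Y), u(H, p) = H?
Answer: 7118/339 ≈ 20.997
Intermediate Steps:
k(J) = -5/3 (k(J) = -⅓*5 = -5/3)
T(Y) = -10/3 (T(Y) = 2*(-5/3) = -10/3)
u(21, 11) - 1/((4 - 3*V(0, T(1))) - 1*(-335)) = 21 - 1/((4 - 3*0) - 1*(-335)) = 21 - 1/((4 + 0) + 335) = 21 - 1/(4 + 335) = 21 - 1/339 = 7118/339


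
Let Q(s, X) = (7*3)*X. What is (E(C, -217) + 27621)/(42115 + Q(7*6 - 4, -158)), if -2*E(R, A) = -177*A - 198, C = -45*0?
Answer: 17031/77594 ≈ 0.21949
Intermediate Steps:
Q(s, X) = 21*X
C = 0
E(R, A) = 99 + 177*A/2 (E(R, A) = -(-177*A - 198)/2 = -(-198 - 177*A)/2 = 99 + 177*A/2)
(E(C, -217) + 27621)/(42115 + Q(7*6 - 4, -158)) = ((99 + (177/2)*(-217)) + 27621)/(42115 + 21*(-158)) = ((99 - 38409/2) + 27621)/(42115 - 3318) = (-38211/2 + 27621)/38797 = (17031/2)*(1/38797) = 17031/77594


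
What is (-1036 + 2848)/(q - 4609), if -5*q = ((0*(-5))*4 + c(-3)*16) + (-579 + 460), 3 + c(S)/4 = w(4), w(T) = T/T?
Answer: -4530/11399 ≈ -0.39740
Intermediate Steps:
w(T) = 1
c(S) = -8 (c(S) = -12 + 4*1 = -12 + 4 = -8)
q = 247/5 (q = -(((0*(-5))*4 - 8*16) + (-579 + 460))/5 = -((0*4 - 128) - 119)/5 = -((0 - 128) - 119)/5 = -(-128 - 119)/5 = -⅕*(-247) = 247/5 ≈ 49.400)
(-1036 + 2848)/(q - 4609) = (-1036 + 2848)/(247/5 - 4609) = 1812/(-22798/5) = 1812*(-5/22798) = -4530/11399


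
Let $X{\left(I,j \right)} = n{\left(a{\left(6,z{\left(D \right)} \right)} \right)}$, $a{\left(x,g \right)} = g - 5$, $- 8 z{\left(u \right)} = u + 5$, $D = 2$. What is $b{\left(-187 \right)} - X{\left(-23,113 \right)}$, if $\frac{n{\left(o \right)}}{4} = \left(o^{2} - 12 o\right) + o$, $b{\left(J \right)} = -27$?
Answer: $- \frac{6777}{16} \approx -423.56$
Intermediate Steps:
$z{\left(u \right)} = - \frac{5}{8} - \frac{u}{8}$ ($z{\left(u \right)} = - \frac{u + 5}{8} = - \frac{5 + u}{8} = - \frac{5}{8} - \frac{u}{8}$)
$a{\left(x,g \right)} = -5 + g$
$n{\left(o \right)} = - 44 o + 4 o^{2}$ ($n{\left(o \right)} = 4 \left(\left(o^{2} - 12 o\right) + o\right) = 4 \left(o^{2} - 11 o\right) = - 44 o + 4 o^{2}$)
$X{\left(I,j \right)} = \frac{6345}{16}$ ($X{\left(I,j \right)} = 4 \left(-5 - \frac{7}{8}\right) \left(-11 - \frac{47}{8}\right) = 4 \left(- \frac{47}{8}\right) \left(-11 - \frac{47}{8}\right) = 4 \left(- \frac{47}{8}\right) \left(- \frac{135}{8}\right) = \frac{6345}{16}$)
$b{\left(-187 \right)} - X{\left(-23,113 \right)} = -27 - \frac{6345}{16} = - \frac{6777}{16}$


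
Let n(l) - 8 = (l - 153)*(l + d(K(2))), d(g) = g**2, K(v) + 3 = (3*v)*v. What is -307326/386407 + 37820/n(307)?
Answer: -187594451/1154584116 ≈ -0.16248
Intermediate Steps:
K(v) = -3 + 3*v**2 (K(v) = -3 + (3*v)*v = -3 + 3*v**2)
n(l) = 8 + (-153 + l)*(81 + l) (n(l) = 8 + (l - 153)*(l + (-3 + 3*2**2)**2) = 8 + (-153 + l)*(l + (-3 + 3*4)**2) = 8 + (-153 + l)*(l + (-3 + 12)**2) = 8 + (-153 + l)*(l + 9**2) = 8 + (-153 + l)*(l + 81) = 8 + (-153 + l)*(81 + l))
-307326/386407 + 37820/n(307) = -307326/386407 + 37820/(-12385 + 307**2 - 72*307) = -307326*1/386407 + 37820/(-12385 + 94249 - 22104) = -307326/386407 + 37820/59760 = -307326/386407 + 37820*(1/59760) = -307326/386407 + 1891/2988 = -187594451/1154584116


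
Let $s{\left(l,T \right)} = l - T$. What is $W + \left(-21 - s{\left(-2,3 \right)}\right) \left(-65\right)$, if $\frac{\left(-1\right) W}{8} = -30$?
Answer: $1280$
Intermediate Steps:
$W = 240$ ($W = \left(-8\right) \left(-30\right) = 240$)
$W + \left(-21 - s{\left(-2,3 \right)}\right) \left(-65\right) = 240 + \left(-21 - \left(-2 - 3\right)\right) \left(-65\right) = 240 + \left(-21 - -5\right) \left(-65\right) = 240 + \left(-21 + 5\right) \left(-65\right) = 240 - -1040 = 240 + 1040 = 1280$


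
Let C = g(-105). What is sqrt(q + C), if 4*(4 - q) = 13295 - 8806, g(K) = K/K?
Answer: I*sqrt(4469)/2 ≈ 33.425*I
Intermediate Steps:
g(K) = 1
C = 1
q = -4473/4 (q = 4 - (13295 - 8806)/4 = 4 - 1/4*4489 = 4 - 4489/4 = -4473/4 ≈ -1118.3)
sqrt(q + C) = sqrt(-4473/4 + 1) = sqrt(-4469/4) = I*sqrt(4469)/2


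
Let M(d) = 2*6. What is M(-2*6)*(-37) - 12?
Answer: -456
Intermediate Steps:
M(d) = 12
M(-2*6)*(-37) - 12 = 12*(-37) - 12 = -444 - 12 = -456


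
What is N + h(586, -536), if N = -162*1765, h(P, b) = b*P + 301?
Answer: -599725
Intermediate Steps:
h(P, b) = 301 + P*b (h(P, b) = P*b + 301 = 301 + P*b)
N = -285930
N + h(586, -536) = -285930 + (301 + 586*(-536)) = -285930 + (301 - 314096) = -285930 - 313795 = -599725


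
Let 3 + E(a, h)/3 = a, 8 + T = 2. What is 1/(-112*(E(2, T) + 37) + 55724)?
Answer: 1/51916 ≈ 1.9262e-5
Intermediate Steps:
T = -6 (T = -8 + 2 = -6)
E(a, h) = -9 + 3*a
1/(-112*(E(2, T) + 37) + 55724) = 1/(-112*((-9 + 3*2) + 37) + 55724) = 1/(-112*((-9 + 6) + 37) + 55724) = 1/(-112*(-3 + 37) + 55724) = 1/(-112*34 + 55724) = 1/(-3808 + 55724) = 1/51916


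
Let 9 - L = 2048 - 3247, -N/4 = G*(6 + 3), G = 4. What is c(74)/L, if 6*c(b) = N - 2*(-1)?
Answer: -71/3624 ≈ -0.019592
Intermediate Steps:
N = -144 (N = -16*(6 + 3) = -16*9 = -4*36 = -144)
L = 1208 (L = 9 - (2048 - 3247) = 9 - 1*(-1199) = 9 + 1199 = 1208)
c(b) = -71/3 (c(b) = (-144 - 2*(-1))/6 = (-144 + 2)/6 = (⅙)*(-142) = -71/3)
c(74)/L = -71/3/1208 = -71/3*1/1208 = -71/3624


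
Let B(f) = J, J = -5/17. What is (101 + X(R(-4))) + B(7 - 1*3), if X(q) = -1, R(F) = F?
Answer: 1695/17 ≈ 99.706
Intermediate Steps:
J = -5/17 (J = -5*1/17 = -5/17 ≈ -0.29412)
B(f) = -5/17
(101 + X(R(-4))) + B(7 - 1*3) = (101 - 1) - 5/17 = 100 - 5/17 = 1695/17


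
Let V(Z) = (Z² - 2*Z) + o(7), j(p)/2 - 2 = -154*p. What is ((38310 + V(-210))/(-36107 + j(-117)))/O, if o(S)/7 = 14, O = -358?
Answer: 41464/11993 ≈ 3.4574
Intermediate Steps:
o(S) = 98 (o(S) = 7*14 = 98)
j(p) = 4 - 308*p (j(p) = 4 + 2*(-154*p) = 4 - 308*p)
V(Z) = 98 + Z² - 2*Z (V(Z) = (Z² - 2*Z) + 98 = 98 + Z² - 2*Z)
((38310 + V(-210))/(-36107 + j(-117)))/O = ((38310 + (98 + (-210)² - 2*(-210)))/(-36107 + (4 - 308*(-117))))/(-358) = ((38310 + (98 + 44100 + 420))/(-36107 + (4 + 36036)))*(-1/358) = ((38310 + 44618)/(-36107 + 36040))*(-1/358) = (82928/(-67))*(-1/358) = (82928*(-1/67))*(-1/358) = -82928/67*(-1/358) = 41464/11993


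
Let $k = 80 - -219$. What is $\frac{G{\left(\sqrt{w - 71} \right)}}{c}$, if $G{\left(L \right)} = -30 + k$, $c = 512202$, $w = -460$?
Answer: $\frac{269}{512202} \approx 0.00052518$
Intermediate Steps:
$k = 299$ ($k = 80 + 219 = 299$)
$G{\left(L \right)} = 269$ ($G{\left(L \right)} = -30 + 299 = 269$)
$\frac{G{\left(\sqrt{w - 71} \right)}}{c} = \frac{269}{512202}$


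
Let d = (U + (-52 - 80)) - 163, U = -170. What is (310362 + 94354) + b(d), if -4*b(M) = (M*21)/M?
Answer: 1618843/4 ≈ 4.0471e+5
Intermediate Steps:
d = -465 (d = (-170 + (-52 - 80)) - 163 = (-170 - 132) - 163 = -302 - 163 = -465)
b(M) = -21/4 (b(M) = -M*21/(4*M) = -21*M/(4*M) = -1/4*21 = -21/4)
(310362 + 94354) + b(d) = (310362 + 94354) - 21/4 = 404716 - 21/4 = 1618843/4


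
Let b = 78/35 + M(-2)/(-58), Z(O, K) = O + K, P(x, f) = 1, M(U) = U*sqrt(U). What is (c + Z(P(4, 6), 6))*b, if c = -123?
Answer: -9048/35 - 4*I*sqrt(2) ≈ -258.51 - 5.6569*I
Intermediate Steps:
M(U) = U**(3/2)
Z(O, K) = K + O
b = 78/35 + I*sqrt(2)/29 (b = 78/35 + (-2)**(3/2)/(-58) = 78*(1/35) - 2*I*sqrt(2)*(-1/58) = 78/35 + I*sqrt(2)/29 ≈ 2.2286 + 0.048766*I)
(c + Z(P(4, 6), 6))*b = (-123 + (6 + 1))*(78/35 + I*sqrt(2)/29) = (-123 + 7)*(78/35 + I*sqrt(2)/29) = -116*(78/35 + I*sqrt(2)/29) = -9048/35 - 4*I*sqrt(2)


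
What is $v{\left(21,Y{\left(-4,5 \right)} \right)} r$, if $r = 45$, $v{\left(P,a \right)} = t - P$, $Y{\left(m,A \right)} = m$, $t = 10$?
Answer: $-495$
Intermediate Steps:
$v{\left(P,a \right)} = 10 - P$
$v{\left(21,Y{\left(-4,5 \right)} \right)} r = \left(10 - 21\right) 45 = \left(-11\right) 45 = -495$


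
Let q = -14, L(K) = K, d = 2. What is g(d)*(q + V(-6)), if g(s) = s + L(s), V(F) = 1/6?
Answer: -166/3 ≈ -55.333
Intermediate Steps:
V(F) = ⅙
g(s) = 2*s (g(s) = s + s = 2*s)
g(d)*(q + V(-6)) = (2*2)*(-14 + ⅙) = 4*(-83/6) = -166/3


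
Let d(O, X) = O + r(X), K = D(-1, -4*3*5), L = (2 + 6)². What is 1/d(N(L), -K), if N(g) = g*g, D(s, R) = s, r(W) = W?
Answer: 1/4097 ≈ 0.00024408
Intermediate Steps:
L = 64 (L = 8² = 64)
N(g) = g²
K = -1
d(O, X) = O + X
1/d(N(L), -K) = 1/(64² - 1*(-1)) = 1/(4096 + 1) = 1/4097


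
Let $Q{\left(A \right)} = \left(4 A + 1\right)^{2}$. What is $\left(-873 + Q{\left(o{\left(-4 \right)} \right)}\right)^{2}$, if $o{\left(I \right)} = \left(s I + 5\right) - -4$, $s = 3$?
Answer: $565504$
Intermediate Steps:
$o{\left(I \right)} = 9 + 3 I$ ($o{\left(I \right)} = \left(3 I + 5\right) - -4 = \left(5 + 3 I\right) + 4 = 9 + 3 I$)
$Q{\left(A \right)} = \left(1 + 4 A\right)^{2}$
$\left(-873 + Q{\left(o{\left(-4 \right)} \right)}\right)^{2} = \left(-873 + \left(1 + 4 \left(9 + 3 \left(-4\right)\right)\right)^{2}\right)^{2} = \left(-873 + \left(1 + 4 \left(9 - 12\right)\right)^{2}\right)^{2} = \left(-873 + \left(1 + 4 \left(-3\right)\right)^{2}\right)^{2} = \left(-873 + \left(1 - 12\right)^{2}\right)^{2} = \left(-873 + \left(-11\right)^{2}\right)^{2} = \left(-873 + 121\right)^{2} = \left(-752\right)^{2} = 565504$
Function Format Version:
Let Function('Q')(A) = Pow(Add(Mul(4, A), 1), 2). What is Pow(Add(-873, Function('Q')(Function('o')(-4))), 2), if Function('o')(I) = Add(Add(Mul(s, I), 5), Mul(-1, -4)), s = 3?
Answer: 565504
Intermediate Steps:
Function('o')(I) = Add(9, Mul(3, I)) (Function('o')(I) = Add(Add(Mul(3, I), 5), Mul(-1, -4)) = Add(Add(5, Mul(3, I)), 4) = Add(9, Mul(3, I)))
Function('Q')(A) = Pow(Add(1, Mul(4, A)), 2)
Pow(Add(-873, Function('Q')(Function('o')(-4))), 2) = Pow(Add(-873, Pow(Add(1, Mul(4, Add(9, Mul(3, -4)))), 2)), 2) = Pow(Add(-873, Pow(Add(1, Mul(4, Add(9, -12))), 2)), 2) = Pow(Add(-873, Pow(Add(1, Mul(4, -3)), 2)), 2) = Pow(Add(-873, Pow(Add(1, -12), 2)), 2) = Pow(Add(-873, Pow(-11, 2)), 2) = Pow(Add(-873, 121), 2) = Pow(-752, 2) = 565504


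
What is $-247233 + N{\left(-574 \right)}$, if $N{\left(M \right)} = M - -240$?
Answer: $-247567$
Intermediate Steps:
$N{\left(M \right)} = 240 + M$ ($N{\left(M \right)} = M + 240 = 240 + M$)
$-247233 + N{\left(-574 \right)} = -247233 + \left(240 - 574\right) = -247233 - 334 = -247567$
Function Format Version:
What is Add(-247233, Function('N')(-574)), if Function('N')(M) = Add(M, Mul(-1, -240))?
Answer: -247567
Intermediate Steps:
Function('N')(M) = Add(240, M) (Function('N')(M) = Add(M, 240) = Add(240, M))
Add(-247233, Function('N')(-574)) = Add(-247233, Add(240, -574)) = Add(-247233, -334) = -247567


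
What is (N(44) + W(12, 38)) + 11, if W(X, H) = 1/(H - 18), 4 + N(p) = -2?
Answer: 101/20 ≈ 5.0500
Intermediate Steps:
N(p) = -6 (N(p) = -4 - 2 = -6)
W(X, H) = 1/(-18 + H)
(N(44) + W(12, 38)) + 11 = (-6 + 1/(-18 + 38)) + 11 = (-6 + 1/20) + 11 = -119/20 + 11 = 101/20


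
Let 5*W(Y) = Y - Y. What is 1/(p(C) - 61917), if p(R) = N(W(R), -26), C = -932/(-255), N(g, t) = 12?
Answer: -1/61905 ≈ -1.6154e-5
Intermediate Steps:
W(Y) = 0 (W(Y) = (Y - Y)/5 = (⅕)*0 = 0)
C = 932/255 (C = -932*(-1/255) = 932/255 ≈ 3.6549)
p(R) = 12
1/(p(C) - 61917) = 1/(12 - 61917) = 1/(-61905) = -1/61905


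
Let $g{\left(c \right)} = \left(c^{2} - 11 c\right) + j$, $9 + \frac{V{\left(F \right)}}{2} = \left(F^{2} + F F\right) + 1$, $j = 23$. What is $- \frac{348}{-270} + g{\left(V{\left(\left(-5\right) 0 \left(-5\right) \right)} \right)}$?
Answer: $\frac{20533}{45} \approx 456.29$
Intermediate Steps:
$V{\left(F \right)} = -16 + 4 F^{2}$ ($V{\left(F \right)} = -18 + 2 \left(\left(F^{2} + F F\right) + 1\right) = -18 + 2 \left(\left(F^{2} + F^{2}\right) + 1\right) = -18 + 2 \left(2 F^{2} + 1\right) = -18 + 2 \left(1 + 2 F^{2}\right) = -18 + \left(2 + 4 F^{2}\right) = -16 + 4 F^{2}$)
$g{\left(c \right)} = 23 + c^{2} - 11 c$ ($g{\left(c \right)} = \left(c^{2} - 11 c\right) + 23 = 23 + c^{2} - 11 c$)
$- \frac{348}{-270} + g{\left(V{\left(\left(-5\right) 0 \left(-5\right) \right)} \right)} = - \frac{348}{-270} + \left(23 + \left(-16 + 4 \left(\left(-5\right) 0 \left(-5\right)\right)^{2}\right)^{2} - 11 \left(-16 + 4 \left(\left(-5\right) 0 \left(-5\right)\right)^{2}\right)\right) = \left(-348\right) \left(- \frac{1}{270}\right) + \left(23 + \left(-16 + 4 \left(0 \left(-5\right)\right)^{2}\right)^{2} - 11 \left(-16 + 4 \left(0 \left(-5\right)\right)^{2}\right)\right) = \frac{58}{45} + \left(23 + \left(-16 + 4 \cdot 0^{2}\right)^{2} - 11 \left(-16 + 4 \cdot 0^{2}\right)\right) = \frac{58}{45} + \left(23 + \left(-16 + 4 \cdot 0\right)^{2} - 11 \left(-16 + 4 \cdot 0\right)\right) = \frac{58}{45} + \left(23 + \left(-16 + 0\right)^{2} - 11 \left(-16 + 0\right)\right) = \frac{58}{45} + \left(23 + \left(-16\right)^{2} - -176\right) = \frac{58}{45} + \left(23 + 256 + 176\right) = \frac{58}{45} + 455 = \frac{20533}{45}$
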